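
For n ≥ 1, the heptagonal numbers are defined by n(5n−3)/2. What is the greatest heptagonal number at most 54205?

Solve n(5n−3)/2 ≤ 54205 for integer n.
n = 147 gives 53802 ≤ 54205, while n = 148 gives 54538 > 54205; so the answer is 53802.

53802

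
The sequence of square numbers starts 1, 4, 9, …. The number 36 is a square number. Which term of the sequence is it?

6

We need n² = 36, so n = √36 = 6.
Check: 6² = 36. ✓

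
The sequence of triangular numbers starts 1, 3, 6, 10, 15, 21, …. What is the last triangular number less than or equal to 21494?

Solve n(n+1)/2 ≤ 21494 for integer n.
n = 206 gives 21321 ≤ 21494, while n = 207 gives 21528 > 21494; so the answer is 21321.

21321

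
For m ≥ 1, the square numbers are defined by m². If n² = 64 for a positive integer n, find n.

8

We need n² = 64, so n = √64 = 8.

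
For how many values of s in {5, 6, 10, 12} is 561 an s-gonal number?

2

s = 5: P(5, 19) = 532 and P(5, 20) = 590; 561 is not s-gonal.
s = 6: P(6, 17) = 561. ✓
s = 10: P(10, 12) = 540 and P(10, 13) = 637; 561 is not s-gonal.
s = 12: P(12, 11) = 561. ✓
Hits: s ∈ {6, 12} → 2.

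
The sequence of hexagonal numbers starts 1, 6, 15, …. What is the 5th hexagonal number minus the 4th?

Consecutive hexagonal numbers differ by 4n − 3: here 4·5 − 3 = 17.

17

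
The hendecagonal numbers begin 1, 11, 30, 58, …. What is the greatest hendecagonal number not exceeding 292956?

291720

Solve n(9n−7)/2 ≤ 292956 for integer n.
n = 255 gives 291720 ≤ 292956, while n = 256 gives 294016 > 292956; so the answer is 291720.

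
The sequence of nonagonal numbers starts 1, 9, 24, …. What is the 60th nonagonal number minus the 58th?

60·(7·60 − 5)/2 = 12450 and 58·(7·58 − 5)/2 = 11629.
Difference: 12450 − 11629 = 821.

821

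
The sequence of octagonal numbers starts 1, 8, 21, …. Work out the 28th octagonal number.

28·(3·28 − 2) = 28·82 = 2296.

2296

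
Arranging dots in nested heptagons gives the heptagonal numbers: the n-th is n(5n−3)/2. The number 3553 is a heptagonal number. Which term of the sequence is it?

38

Set n(5n−3)/2 = 3553, giving 5n² − 3n − 7106 = 0.
The discriminant is 9 + 40·3553 = 142129, and √142129 = 377.
So n = (3 + 377) / 10 = 380/10 = 38.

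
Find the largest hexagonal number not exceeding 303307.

302253

Solve n(2n−1) ≤ 303307 for integer n.
n = 389 gives 302253 ≤ 303307, while n = 390 gives 303810 > 303307; so the answer is 302253.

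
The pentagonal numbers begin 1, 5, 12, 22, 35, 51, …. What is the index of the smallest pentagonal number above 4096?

53

Solve n(3n−1)/2 > 4096 for integer n.
The largest n with value ≤ 4096 is 52 (since 4030 ≤ 4096 < 4187), so the first above is n = 53, value 4187.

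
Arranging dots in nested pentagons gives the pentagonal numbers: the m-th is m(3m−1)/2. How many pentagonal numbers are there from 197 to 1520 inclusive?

The n-th pentagonal number is n(3n−1)/2.
Smallest index with value ≥ 197: n = 12 (giving 210).
Largest index with value ≤ 1520: n = 32 (giving 1520).
Indices 12 through 32: 21 terms.

21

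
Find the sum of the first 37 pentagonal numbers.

26011

Σ i(3i−1)/2 = (3Σi² − Σi) / 2 over i = 1..37.
Σi = 703 and Σi² = 17575.
(3·17575 − 1·703) / 2 = 52022/2 = 26011.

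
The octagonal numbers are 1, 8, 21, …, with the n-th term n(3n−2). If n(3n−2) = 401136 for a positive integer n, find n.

366

Set n(3n−2) = 401136, giving 3n² − 2n − 401136 = 0.
The discriminant is 4 + 12·401136 = 4813636, and √4813636 = 2194.
So n = (2 + 2194) / 6 = 2196/6 = 366.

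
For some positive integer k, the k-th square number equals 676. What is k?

26

We need n² = 676, so n = √676 = 26.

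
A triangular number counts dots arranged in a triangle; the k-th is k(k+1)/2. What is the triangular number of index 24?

300

24·25/2 = 600/2 = 300.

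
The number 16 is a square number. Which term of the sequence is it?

4

We need n² = 16, so n = √16 = 4.
Check: 4² = 16. ✓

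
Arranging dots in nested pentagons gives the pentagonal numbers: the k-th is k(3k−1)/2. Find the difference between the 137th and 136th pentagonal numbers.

Consecutive pentagonal numbers differ by 3n − 2: here 3·137 − 2 = 409.

409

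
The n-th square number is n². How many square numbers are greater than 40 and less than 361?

12

The n-th square number is n².
Smallest index with value > 40: n = 7 (giving 49).
Largest index with value < 361: n = 18 (giving 324).
Indices 7 through 18: 12 terms.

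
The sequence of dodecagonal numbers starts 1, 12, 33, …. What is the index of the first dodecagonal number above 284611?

Solve n(5n−4) > 284611 for integer n.
The largest n with value ≤ 284611 is 238 (since 282268 ≤ 284611 < 284649), so the first above is n = 239, value 284649.

239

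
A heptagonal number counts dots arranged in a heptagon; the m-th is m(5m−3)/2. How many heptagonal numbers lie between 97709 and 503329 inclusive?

252

The n-th heptagonal number is n(5n−3)/2.
Smallest index with value ≥ 97709: n = 198 (giving 97713).
Largest index with value ≤ 503329: n = 449 (giving 503329).
Indices 198 through 449: 252 terms.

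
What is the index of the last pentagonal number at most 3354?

47

Solve n(3n−1)/2 ≤ 3354 for integer n.
n = 47 gives 3290 ≤ 3354, while n = 48 gives 3432 > 3354; so the answer is index 47.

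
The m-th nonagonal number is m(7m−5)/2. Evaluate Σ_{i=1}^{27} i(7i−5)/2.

Σ i(7i−5)/2 = (7Σi² − 5Σi) / 2 over i = 1..27.
Σi = 378 and Σi² = 6930.
(7·6930 − 5·378) / 2 = 46620/2 = 23310.

23310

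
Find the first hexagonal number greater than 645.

703

Solve n(2n−1) > 645 for integer n.
The largest n with value ≤ 645 is 18 (since 630 ≤ 645 < 703), so the first above is n = 19, value 703.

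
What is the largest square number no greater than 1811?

1764

Solve n² ≤ 1811 for integer n.
n = 42 gives 1764 ≤ 1811, while n = 43 gives 1849 > 1811; so the answer is 1764.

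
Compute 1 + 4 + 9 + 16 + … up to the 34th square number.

Σ_{i=1}^{34} i² = 34·35·69/6 = 13685.

13685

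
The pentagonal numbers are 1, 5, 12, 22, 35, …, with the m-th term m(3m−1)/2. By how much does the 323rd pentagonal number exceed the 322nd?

967

Consecutive pentagonal numbers differ by 3n − 2: here 3·323 − 2 = 967.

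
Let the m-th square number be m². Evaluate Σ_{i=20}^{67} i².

Σ_{i=20}^{67} i² = 102510 − 2470 = 100040.

100040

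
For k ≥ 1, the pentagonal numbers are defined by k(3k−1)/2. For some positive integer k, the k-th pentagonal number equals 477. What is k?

Set n(3n−1)/2 = 477, giving 3n² − n − 954 = 0.
The discriminant is 1 + 24·477 = 11449, and √11449 = 107.
So n = (1 + 107) / 6 = 108/6 = 18.
Check: 18·(3·18 − 1)/2 = 477. ✓

18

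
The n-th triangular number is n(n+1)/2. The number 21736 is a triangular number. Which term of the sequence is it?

Set n(n+1)/2 = 21736, giving n² + n − 43472 = 0.
So n = (-1 + 417) / 2 = 416/2 = 208.

208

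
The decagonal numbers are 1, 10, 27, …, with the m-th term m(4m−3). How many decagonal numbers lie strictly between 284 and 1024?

8

The n-th decagonal number is n(4n−3).
Smallest index with value > 284: n = 9 (giving 297).
Largest index with value < 1024: n = 16 (giving 976).
Indices 9 through 16: 8 terms.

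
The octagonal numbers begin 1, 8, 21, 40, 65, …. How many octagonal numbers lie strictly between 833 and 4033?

19

The n-th octagonal number is n(3n−2).
Smallest index with value > 833: n = 18 (giving 936).
Largest index with value < 4033: n = 36 (giving 3816).
Indices 18 through 36: 19 terms.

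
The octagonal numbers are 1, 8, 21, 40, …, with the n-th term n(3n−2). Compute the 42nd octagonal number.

5208

The 42nd octagonal number is n(3n−2) with n = 42.
42·(3·42 − 2) = 42·124 = 5208.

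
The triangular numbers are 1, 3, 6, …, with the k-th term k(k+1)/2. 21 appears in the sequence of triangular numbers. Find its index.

6

Set n(n+1)/2 = 21, giving n² + n − 42 = 0.
The discriminant is 1 + 8·21 = 169, and √169 = 13.
So n = (-1 + 13) / 2 = 12/2 = 6.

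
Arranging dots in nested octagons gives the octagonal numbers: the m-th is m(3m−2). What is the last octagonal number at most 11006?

Solve n(3n−2) ≤ 11006 for integer n.
n = 60 gives 10680 ≤ 11006, while n = 61 gives 11041 > 11006; so the answer is 10680.

10680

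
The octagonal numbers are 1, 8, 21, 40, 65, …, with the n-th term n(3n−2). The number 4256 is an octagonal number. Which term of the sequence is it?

38

Set n(3n−2) = 4256, giving 3n² − 2n − 4256 = 0.
The discriminant is 4 + 12·4256 = 51076, and √51076 = 226.
So n = (2 + 226) / 6 = 228/6 = 38.
Check: 38·(3·38 − 2) = 4256. ✓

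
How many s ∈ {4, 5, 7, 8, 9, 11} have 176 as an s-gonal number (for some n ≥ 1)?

s = 4: P(4, 13) = 169 and P(4, 14) = 196; 176 is not s-gonal.
s = 5: P(5, 11) = 176. ✓
s = 7: P(7, 8) = 148 and P(7, 9) = 189; 176 is not s-gonal.
s = 8: P(8, 8) = 176. ✓
s = 9: P(9, 7) = 154 and P(9, 8) = 204; 176 is not s-gonal.
s = 11: P(11, 6) = 141 and P(11, 7) = 196; 176 is not s-gonal.
Hits: s ∈ {5, 8} → 2.

2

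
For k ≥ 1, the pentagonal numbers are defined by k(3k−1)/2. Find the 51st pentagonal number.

The 51st pentagonal number is n(3n−1)/2 with n = 51.
51·(3·51 − 1)/2 = 51·152/2 = 51·76 = 3876.

3876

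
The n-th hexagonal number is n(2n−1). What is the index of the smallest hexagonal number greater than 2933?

39

Solve n(2n−1) > 2933 for integer n.
The largest n with value ≤ 2933 is 38 (since 2850 ≤ 2933 < 3003), so the first above is n = 39, value 3003.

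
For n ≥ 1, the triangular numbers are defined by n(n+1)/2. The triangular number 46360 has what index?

304

Set n(n+1)/2 = 46360, giving n² + n − 92720 = 0.
The discriminant is 1 + 8·46360 = 370881, and √370881 = 609.
So n = (-1 + 609) / 2 = 608/2 = 304.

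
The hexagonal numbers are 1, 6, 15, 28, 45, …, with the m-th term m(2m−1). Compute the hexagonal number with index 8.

120

The 8th hexagonal number is n(2n−1) with n = 8.
8·(2·8 − 1) = 8·15 = 120.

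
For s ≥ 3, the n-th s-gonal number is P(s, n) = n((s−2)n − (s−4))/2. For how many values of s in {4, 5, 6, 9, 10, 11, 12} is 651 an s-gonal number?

s = 4: P(4, 25) = 625 and P(4, 26) = 676; 651 is not s-gonal.
s = 5: P(5, 21) = 651. ✓
s = 6: P(6, 18) = 630 and P(6, 19) = 703; 651 is not s-gonal.
s = 9: P(9, 14) = 651. ✓
s = 10: P(10, 13) = 637 and P(10, 14) = 742; 651 is not s-gonal.
s = 11: P(11, 12) = 606 and P(11, 13) = 715; 651 is not s-gonal.
s = 12: P(12, 11) = 561 and P(12, 12) = 672; 651 is not s-gonal.
Hits: s ∈ {5, 9} → 2.

2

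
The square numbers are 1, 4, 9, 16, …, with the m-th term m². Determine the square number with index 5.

The 5th square number is n² with n = 5.
5² = 25.

25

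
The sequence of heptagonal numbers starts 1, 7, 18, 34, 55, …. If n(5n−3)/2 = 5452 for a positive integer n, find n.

47

Set n(5n−3)/2 = 5452, giving 5n² − 3n − 10904 = 0.
The discriminant is 9 + 40·5452 = 218089, and √218089 = 467.
So n = (3 + 467) / 10 = 470/10 = 47.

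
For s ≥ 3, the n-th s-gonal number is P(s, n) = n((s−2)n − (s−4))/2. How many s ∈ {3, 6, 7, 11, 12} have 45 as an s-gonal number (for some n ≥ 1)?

s = 3: P(3, 9) = 45. ✓
s = 6: P(6, 5) = 45. ✓
s = 7: P(7, 4) = 34 and P(7, 5) = 55; 45 is not s-gonal.
s = 11: P(11, 3) = 30 and P(11, 4) = 58; 45 is not s-gonal.
s = 12: P(12, 3) = 33 and P(12, 4) = 64; 45 is not s-gonal.
Hits: s ∈ {3, 6} → 2.

2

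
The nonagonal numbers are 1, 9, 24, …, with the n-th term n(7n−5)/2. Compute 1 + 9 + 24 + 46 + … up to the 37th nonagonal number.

Σ i(7i−5)/2 = (7Σi² − 5Σi) / 2 over i = 1..37.
Σi = 703 and Σi² = 17575.
(7·17575 − 5·703) / 2 = 119510/2 = 59755.

59755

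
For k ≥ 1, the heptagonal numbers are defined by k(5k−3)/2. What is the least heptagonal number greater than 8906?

8910

Solve n(5n−3)/2 > 8906 for integer n.
The largest n with value ≤ 8906 is 59 (since 8614 ≤ 8906 < 8910), so the first above is n = 60, value 8910.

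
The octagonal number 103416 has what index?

186

Set n(3n−2) = 103416, giving 3n² − 2n − 103416 = 0.
The discriminant is 4 + 12·103416 = 1240996, and √1240996 = 1114.
So n = (2 + 1114) / 6 = 1116/6 = 186.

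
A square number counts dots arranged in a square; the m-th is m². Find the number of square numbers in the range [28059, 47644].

51

The n-th square number is n².
Smallest index with value ≥ 28059: n = 168 (giving 28224).
Largest index with value ≤ 47644: n = 218 (giving 47524).
Indices 168 through 218: 51 terms.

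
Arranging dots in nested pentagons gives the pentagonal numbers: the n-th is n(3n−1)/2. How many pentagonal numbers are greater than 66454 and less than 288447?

228

The n-th pentagonal number is n(3n−1)/2.
Smallest index with value > 66454: n = 211 (giving 66676).
Largest index with value < 288447: n = 438 (giving 287547).
Indices 211 through 438: 228 terms.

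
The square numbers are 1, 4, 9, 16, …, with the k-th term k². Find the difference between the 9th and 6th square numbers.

45

9² = 81 and 6² = 36.
Difference: 81 − 36 = 45.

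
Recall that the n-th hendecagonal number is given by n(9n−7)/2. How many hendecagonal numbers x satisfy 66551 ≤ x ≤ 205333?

93

The n-th hendecagonal number is n(9n−7)/2.
Smallest index with value ≥ 66551: n = 122 (giving 66551).
Largest index with value ≤ 205333: n = 214 (giving 205333).
Indices 122 through 214: 93 terms.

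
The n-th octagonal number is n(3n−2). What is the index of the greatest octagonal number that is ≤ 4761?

40

Solve n(3n−2) ≤ 4761 for integer n.
n = 40 gives 4720 ≤ 4761, while n = 41 gives 4961 > 4761; so the answer is index 40.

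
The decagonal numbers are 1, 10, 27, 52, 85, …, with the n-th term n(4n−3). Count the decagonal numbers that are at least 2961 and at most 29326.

The n-th decagonal number is n(4n−3).
Smallest index with value ≥ 2961: n = 28 (giving 3052).
Largest index with value ≤ 29326: n = 86 (giving 29326).
Indices 28 through 86: 59 terms.

59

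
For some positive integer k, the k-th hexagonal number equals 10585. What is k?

73

Set n(2n−1) = 10585, giving 2n² − n − 10585 = 0.
The discriminant is 1 + 8·10585 = 84681, and √84681 = 291.
So n = (1 + 291) / 4 = 292/4 = 73.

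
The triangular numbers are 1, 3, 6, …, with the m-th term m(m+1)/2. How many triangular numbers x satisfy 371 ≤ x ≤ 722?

The n-th triangular number is n(n+1)/2.
Smallest index with value ≥ 371: n = 27 (giving 378).
Largest index with value ≤ 722: n = 37 (giving 703).
Indices 27 through 37: 11 terms.

11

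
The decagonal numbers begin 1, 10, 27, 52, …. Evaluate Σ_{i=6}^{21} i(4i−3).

Σ i(4i−3) = 4Σi² − 3Σi over i = 6..21.
Σi = 231 − 15 = 216 and Σi² = 3311 − 55 = 3256.
4·3256 − 3·216 = 12376.

12376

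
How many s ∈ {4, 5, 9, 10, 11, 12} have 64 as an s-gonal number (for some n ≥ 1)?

s = 4: P(4, 8) = 64. ✓
s = 5: P(5, 6) = 51 and P(5, 7) = 70; 64 is not s-gonal.
s = 9: P(9, 4) = 46 and P(9, 5) = 75; 64 is not s-gonal.
s = 10: P(10, 4) = 52 and P(10, 5) = 85; 64 is not s-gonal.
s = 11: P(11, 4) = 58 and P(11, 5) = 95; 64 is not s-gonal.
s = 12: P(12, 4) = 64. ✓
Hits: s ∈ {4, 12} → 2.

2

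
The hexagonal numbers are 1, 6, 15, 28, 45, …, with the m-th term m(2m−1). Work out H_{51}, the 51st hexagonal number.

5151

51·(2·51 − 1) = 51·101 = 5151.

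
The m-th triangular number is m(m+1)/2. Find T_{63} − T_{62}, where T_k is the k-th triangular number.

63

Consecutive triangular numbers differ by n: T_{63} − T_{62} = 63.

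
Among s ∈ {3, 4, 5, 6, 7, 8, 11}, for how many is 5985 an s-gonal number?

s = 3: P(3, 108) = 5886 and P(3, 109) = 5995; 5985 is not s-gonal.
s = 4: P(4, 77) = 5929 and P(4, 78) = 6084; 5985 is not s-gonal.
s = 5: P(5, 63) = 5922 and P(5, 64) = 6112; 5985 is not s-gonal.
s = 6: P(6, 54) = 5778 and P(6, 55) = 5995; 5985 is not s-gonal.
s = 7: P(7, 49) = 5929 and P(7, 50) = 6175; 5985 is not s-gonal.
s = 8: P(8, 45) = 5985. ✓
s = 11: P(11, 36) = 5706 and P(11, 37) = 6031; 5985 is not s-gonal.
Hits: s ∈ {8} → 1.

1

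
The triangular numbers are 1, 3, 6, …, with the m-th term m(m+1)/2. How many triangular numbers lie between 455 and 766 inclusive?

The n-th triangular number is n(n+1)/2.
Smallest index with value ≥ 455: n = 30 (giving 465).
Largest index with value ≤ 766: n = 38 (giving 741).
Indices 30 through 38: 9 terms.

9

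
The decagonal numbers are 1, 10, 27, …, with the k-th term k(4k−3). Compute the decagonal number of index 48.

9072

The 48th decagonal number is n(4n−3) with n = 48.
48·(4·48 − 3) = 48·189 = 9072.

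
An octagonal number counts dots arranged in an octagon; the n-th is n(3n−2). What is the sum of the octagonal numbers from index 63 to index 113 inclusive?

1209006

Σ i(3i−2) = 3Σi² − 2Σi over i = 63..113.
Σi = 6441 − 1953 = 4488 and Σi² = 487369 − 81375 = 405994.
3·405994 − 2·4488 = 1209006.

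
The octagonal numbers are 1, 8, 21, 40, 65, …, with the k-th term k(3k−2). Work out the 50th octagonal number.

7400

The 50th octagonal number is n(3n−2) with n = 50.
50·(3·50 − 2) = 50·148 = 7400.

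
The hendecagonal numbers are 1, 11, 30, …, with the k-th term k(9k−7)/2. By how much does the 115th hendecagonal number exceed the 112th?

115·(9·115 − 7)/2 = 59110 and 112·(9·112 − 7)/2 = 56056.
Difference: 59110 − 56056 = 3054.

3054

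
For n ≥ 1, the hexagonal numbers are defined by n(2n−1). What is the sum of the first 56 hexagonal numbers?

118636

Σ i(2i−1) = 2Σi² − Σi over i = 1..56.
Σi = 1596 and Σi² = 60116.
2·60116 − 1·1596 = 118636.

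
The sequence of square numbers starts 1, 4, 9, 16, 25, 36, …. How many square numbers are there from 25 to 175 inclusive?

The n-th square number is n².
Smallest index with value ≥ 25: n = 5 (giving 25).
Largest index with value ≤ 175: n = 13 (giving 169).
Indices 5 through 13: 9 terms.

9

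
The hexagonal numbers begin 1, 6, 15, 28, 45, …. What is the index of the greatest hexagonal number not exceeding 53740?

164

Solve n(2n−1) ≤ 53740 for integer n.
n = 164 gives 53628 ≤ 53740, while n = 165 gives 54285 > 53740; so the answer is index 164.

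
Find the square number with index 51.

51² = 2601.

2601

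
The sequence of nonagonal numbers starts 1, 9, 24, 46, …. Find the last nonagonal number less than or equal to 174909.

Solve n(7n−5)/2 ≤ 174909 for integer n.
n = 223 gives 173494 ≤ 174909, while n = 224 gives 175056 > 174909; so the answer is 173494.

173494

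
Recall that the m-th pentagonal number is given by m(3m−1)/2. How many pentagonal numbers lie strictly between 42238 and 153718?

The n-th pentagonal number is n(3n−1)/2.
Smallest index with value > 42238: n = 168 (giving 42252).
Largest index with value < 153718: n = 320 (giving 153440).
Indices 168 through 320: 153 terms.

153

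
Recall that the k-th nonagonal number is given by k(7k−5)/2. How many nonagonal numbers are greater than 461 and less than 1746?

The n-th nonagonal number is n(7n−5)/2.
Smallest index with value > 461: n = 12 (giving 474).
Largest index with value < 1746: n = 22 (giving 1639).
Indices 12 through 22: 11 terms.

11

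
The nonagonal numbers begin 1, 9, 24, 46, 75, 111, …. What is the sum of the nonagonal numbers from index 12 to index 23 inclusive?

12838

Σ i(7i−5)/2 = (7Σi² − 5Σi) / 2 over i = 12..23.
Σi = 276 − 66 = 210 and Σi² = 4324 − 506 = 3818.
(7·3818 − 5·210) / 2 = 25676/2 = 12838.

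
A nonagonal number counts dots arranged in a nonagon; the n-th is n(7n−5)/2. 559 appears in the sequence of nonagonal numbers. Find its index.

Set n(7n−5)/2 = 559, giving 7n² − 5n − 1118 = 0.
The discriminant is 25 + 56·559 = 31329, and √31329 = 177.
So n = (5 + 177) / 14 = 182/14 = 13.

13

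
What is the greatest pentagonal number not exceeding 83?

70

Solve n(3n−1)/2 ≤ 83 for integer n.
n = 7 gives 70 ≤ 83, while n = 8 gives 92 > 83; so the answer is 70.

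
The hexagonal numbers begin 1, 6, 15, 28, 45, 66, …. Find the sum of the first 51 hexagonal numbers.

89726

Σ i(2i−1) = 2Σi² − Σi over i = 1..51.
Σi = 1326 and Σi² = 45526.
2·45526 − 1·1326 = 89726.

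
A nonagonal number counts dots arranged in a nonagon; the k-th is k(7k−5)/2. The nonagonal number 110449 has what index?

Set n(7n−5)/2 = 110449, giving 7n² − 5n − 220898 = 0.
The discriminant is 25 + 56·110449 = 6185169, and √6185169 = 2487.
So n = (5 + 2487) / 14 = 2492/14 = 178.
Check: 178·(7·178 − 5)/2 = 110449. ✓

178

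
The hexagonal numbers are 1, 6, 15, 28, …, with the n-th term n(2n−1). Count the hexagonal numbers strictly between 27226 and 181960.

185

The n-th hexagonal number is n(2n−1).
Smallest index with value > 27226: n = 117 (giving 27261).
Largest index with value < 181960: n = 301 (giving 180901).
Indices 117 through 301: 185 terms.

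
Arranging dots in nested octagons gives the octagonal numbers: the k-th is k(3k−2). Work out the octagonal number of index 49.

49·(3·49 − 2) = 49·145 = 7105.

7105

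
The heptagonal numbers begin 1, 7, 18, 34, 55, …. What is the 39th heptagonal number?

The 39th heptagonal number is n(5n−3)/2 with n = 39.
39·(5·39 − 3)/2 = 39·192/2 = 39·96 = 3744.

3744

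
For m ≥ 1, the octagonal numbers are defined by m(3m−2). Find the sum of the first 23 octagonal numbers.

Σ i(3i−2) = 3Σi² − 2Σi over i = 1..23.
Σi = 276 and Σi² = 4324.
3·4324 − 2·276 = 12420.

12420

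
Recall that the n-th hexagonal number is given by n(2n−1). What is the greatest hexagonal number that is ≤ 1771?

Solve n(2n−1) ≤ 1771 for integer n.
n = 30 gives 1770 ≤ 1771, while n = 31 gives 1891 > 1771; so the answer is 1770.

1770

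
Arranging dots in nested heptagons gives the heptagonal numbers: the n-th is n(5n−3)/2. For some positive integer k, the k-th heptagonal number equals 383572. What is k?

Set n(5n−3)/2 = 383572, giving 5n² − 3n − 767144 = 0.
So n = (3 + 3917) / 10 = 3920/10 = 392.
Check: 392·(5·392 − 3)/2 = 383572. ✓

392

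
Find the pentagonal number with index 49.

3577

49·(3·49 − 1)/2 = 49·146/2 = 49·73 = 3577.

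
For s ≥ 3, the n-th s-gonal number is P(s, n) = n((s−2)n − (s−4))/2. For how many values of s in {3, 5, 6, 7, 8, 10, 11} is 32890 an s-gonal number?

s = 3: P(3, 255) = 32640 and P(3, 256) = 32896; 32890 is not s-gonal.
s = 5: P(5, 148) = 32782 and P(5, 149) = 33227; 32890 is not s-gonal.
s = 6: P(6, 128) = 32640 and P(6, 129) = 33153; 32890 is not s-gonal.
s = 7: P(7, 115) = 32890. ✓
s = 8: P(8, 105) = 32865 and P(8, 106) = 33496; 32890 is not s-gonal.
s = 10: P(10, 91) = 32851 and P(10, 92) = 33580; 32890 is not s-gonal.
s = 11: P(11, 85) = 32215 and P(11, 86) = 32981; 32890 is not s-gonal.
Hits: s ∈ {7} → 1.

1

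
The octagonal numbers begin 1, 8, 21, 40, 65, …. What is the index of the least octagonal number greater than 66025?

Solve n(3n−2) > 66025 for integer n.
The largest n with value ≤ 66025 is 148 (since 65416 ≤ 66025 < 66305), so the first above is n = 149, value 66305.

149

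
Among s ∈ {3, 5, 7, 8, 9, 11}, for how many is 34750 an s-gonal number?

s = 3: P(3, 263) = 34716 and P(3, 264) = 34980; 34750 is not s-gonal.
s = 5: P(5, 152) = 34580 and P(5, 153) = 35037; 34750 is not s-gonal.
s = 7: P(7, 118) = 34633 and P(7, 119) = 35224; 34750 is not s-gonal.
s = 8: P(8, 107) = 34133 and P(8, 108) = 34776; 34750 is not s-gonal.
s = 9: P(9, 100) = 34750. ✓
s = 11: P(11, 88) = 34540 and P(11, 89) = 35333; 34750 is not s-gonal.
Hits: s ∈ {9} → 1.

1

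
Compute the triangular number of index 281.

281·282/2 = 79242/2 = 39621.

39621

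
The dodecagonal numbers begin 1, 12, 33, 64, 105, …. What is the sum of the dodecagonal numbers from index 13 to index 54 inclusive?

Σ i(5i−4) = 5Σi² − 4Σi over i = 13..54.
Σi = 1485 − 78 = 1407 and Σi² = 53955 − 650 = 53305.
5·53305 − 4·1407 = 260897.

260897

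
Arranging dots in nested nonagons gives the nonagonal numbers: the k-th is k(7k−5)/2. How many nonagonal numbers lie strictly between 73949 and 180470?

The n-th nonagonal number is n(7n−5)/2.
Smallest index with value > 73949: n = 146 (giving 74241).
Largest index with value < 180470: n = 227 (giving 179784).
Indices 146 through 227: 82 terms.

82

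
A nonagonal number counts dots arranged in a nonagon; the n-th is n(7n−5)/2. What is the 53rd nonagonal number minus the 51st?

53·(7·53 − 5)/2 = 9699 and 51·(7·51 − 5)/2 = 8976.
Difference: 9699 − 8976 = 723.

723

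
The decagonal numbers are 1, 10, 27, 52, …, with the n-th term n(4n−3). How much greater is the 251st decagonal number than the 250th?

2001

Consecutive decagonal numbers differ by 8n − 7: here 8·251 − 7 = 2001.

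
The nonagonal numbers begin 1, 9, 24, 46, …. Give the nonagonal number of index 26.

The 26th nonagonal number is n(7n−5)/2 with n = 26.
26·(7·26 − 5)/2 = 26·177/2 = 2301.

2301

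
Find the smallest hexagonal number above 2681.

2701

Solve n(2n−1) > 2681 for integer n.
The largest n with value ≤ 2681 is 36 (since 2556 ≤ 2681 < 2701), so the first above is n = 37, value 2701.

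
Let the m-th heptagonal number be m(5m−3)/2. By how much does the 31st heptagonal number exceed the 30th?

Consecutive heptagonal numbers differ by 5n − 4: here 5·31 − 4 = 151.

151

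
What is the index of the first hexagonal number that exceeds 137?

9

Solve n(2n−1) > 137 for integer n.
The largest n with value ≤ 137 is 8 (since 120 ≤ 137 < 153), so the first above is n = 9, value 153.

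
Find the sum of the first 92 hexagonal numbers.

Σ i(2i−1) = 2Σi² − Σi over i = 1..92.
Σi = 4278 and Σi² = 263810.
2·263810 − 1·4278 = 523342.

523342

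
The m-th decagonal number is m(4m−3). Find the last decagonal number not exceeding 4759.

Solve n(4n−3) ≤ 4759 for integer n.
n = 34 gives 4522 ≤ 4759, while n = 35 gives 4795 > 4759; so the answer is 4522.

4522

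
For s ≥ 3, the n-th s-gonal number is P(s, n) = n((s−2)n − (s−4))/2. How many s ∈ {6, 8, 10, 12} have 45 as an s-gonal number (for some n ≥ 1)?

s = 6: P(6, 5) = 45. ✓
s = 8: P(8, 4) = 40 and P(8, 5) = 65; 45 is not s-gonal.
s = 10: P(10, 3) = 27 and P(10, 4) = 52; 45 is not s-gonal.
s = 12: P(12, 3) = 33 and P(12, 4) = 64; 45 is not s-gonal.
Hits: s ∈ {6} → 1.

1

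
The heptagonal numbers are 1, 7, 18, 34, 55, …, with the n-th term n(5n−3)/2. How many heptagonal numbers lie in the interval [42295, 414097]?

277

The n-th heptagonal number is n(5n−3)/2.
Smallest index with value ≥ 42295: n = 131 (giving 42706).
Largest index with value ≤ 414097: n = 407 (giving 413512).
Indices 131 through 407: 277 terms.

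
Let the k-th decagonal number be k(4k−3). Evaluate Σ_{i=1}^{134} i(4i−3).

3217005

Σ i(4i−3) = 4Σi² − 3Σi over i = 1..134.
Σi = 9045 and Σi² = 811035.
4·811035 − 3·9045 = 3217005.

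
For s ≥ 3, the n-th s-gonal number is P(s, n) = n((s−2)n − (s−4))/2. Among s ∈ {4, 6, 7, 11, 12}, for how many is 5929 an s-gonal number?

s = 4: P(4, 77) = 5929. ✓
s = 6: P(6, 54) = 5778 and P(6, 55) = 5995; 5929 is not s-gonal.
s = 7: P(7, 49) = 5929. ✓
s = 11: P(11, 36) = 5706 and P(11, 37) = 6031; 5929 is not s-gonal.
s = 12: P(12, 34) = 5644 and P(12, 35) = 5985; 5929 is not s-gonal.
Hits: s ∈ {4, 7} → 2.

2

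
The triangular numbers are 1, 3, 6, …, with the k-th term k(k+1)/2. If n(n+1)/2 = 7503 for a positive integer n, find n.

Set n(n+1)/2 = 7503, giving n² + n − 15006 = 0.
So n = (-1 + 245) / 2 = 244/2 = 122.

122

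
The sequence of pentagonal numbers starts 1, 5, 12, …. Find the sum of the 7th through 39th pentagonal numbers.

Σ i(3i−1)/2 = (3Σi² − Σi) / 2 over i = 7..39.
Σi = 780 − 21 = 759 and Σi² = 20540 − 91 = 20449.
(3·20449 − 1·759) / 2 = 60588/2 = 30294.

30294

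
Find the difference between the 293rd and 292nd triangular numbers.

293

Consecutive triangular numbers differ by n: T_{293} − T_{292} = 293.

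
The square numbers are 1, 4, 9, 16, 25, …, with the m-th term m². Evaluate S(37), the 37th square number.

The 37th square number is n² with n = 37.
37² = 1369.

1369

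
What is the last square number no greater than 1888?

1849

Solve n² ≤ 1888 for integer n.
n = 43 gives 1849 ≤ 1888, while n = 44 gives 1936 > 1888; so the answer is 1849.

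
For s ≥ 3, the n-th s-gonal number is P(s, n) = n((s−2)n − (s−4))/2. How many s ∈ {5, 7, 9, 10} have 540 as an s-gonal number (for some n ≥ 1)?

s = 5: P(5, 19) = 532 and P(5, 20) = 590; 540 is not s-gonal.
s = 7: P(7, 15) = 540. ✓
s = 9: P(9, 12) = 474 and P(9, 13) = 559; 540 is not s-gonal.
s = 10: P(10, 12) = 540. ✓
Hits: s ∈ {7, 10} → 2.

2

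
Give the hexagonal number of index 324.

324·(2·324 − 1) = 324·647 = 209628.

209628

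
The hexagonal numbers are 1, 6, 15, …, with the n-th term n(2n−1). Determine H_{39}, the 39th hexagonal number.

3003

The 39th hexagonal number is n(2n−1) with n = 39.
39·(2·39 − 1) = 39·77 = 3003.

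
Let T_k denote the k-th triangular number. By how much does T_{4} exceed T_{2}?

7

4·5/2 = 10 and 2·3/2 = 3.
Difference: 10 − 3 = 7.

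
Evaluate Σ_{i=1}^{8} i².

204

Σ_{i=1}^{8} i² = 8·9·17/6 = 204.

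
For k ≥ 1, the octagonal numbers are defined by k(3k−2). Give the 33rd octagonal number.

The 33rd octagonal number is n(3n−2) with n = 33.
33·(3·33 − 2) = 33·97 = 3201.

3201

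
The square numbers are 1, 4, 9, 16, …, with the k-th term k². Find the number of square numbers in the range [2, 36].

The n-th square number is n².
Smallest index with value ≥ 2: n = 2 (giving 4).
Largest index with value ≤ 36: n = 6 (giving 36).
Indices 2 through 6: 5 terms.

5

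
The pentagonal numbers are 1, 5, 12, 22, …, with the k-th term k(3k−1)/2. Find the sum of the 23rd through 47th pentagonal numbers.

47450

Σ i(3i−1)/2 = (3Σi² − Σi) / 2 over i = 23..47.
Σi = 1128 − 253 = 875 and Σi² = 35720 − 3795 = 31925.
(3·31925 − 1·875) / 2 = 94900/2 = 47450.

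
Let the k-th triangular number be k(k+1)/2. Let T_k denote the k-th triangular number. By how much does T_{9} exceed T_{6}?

9·10/2 = 45 and 6·7/2 = 21.
Difference: 45 − 21 = 24.

24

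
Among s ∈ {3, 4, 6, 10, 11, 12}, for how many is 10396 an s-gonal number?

s = 3: P(3, 143) = 10296 and P(3, 144) = 10440; 10396 is not s-gonal.
s = 4: P(4, 101) = 10201 and P(4, 102) = 10404; 10396 is not s-gonal.
s = 6: P(6, 72) = 10296 and P(6, 73) = 10585; 10396 is not s-gonal.
s = 10: P(10, 51) = 10251 and P(10, 52) = 10660; 10396 is not s-gonal.
s = 11: P(11, 48) = 10200 and P(11, 49) = 10633; 10396 is not s-gonal.
s = 12: P(12, 46) = 10396. ✓
Hits: s ∈ {12} → 1.

1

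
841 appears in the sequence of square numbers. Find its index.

We need n² = 841, so n = √841 = 29.

29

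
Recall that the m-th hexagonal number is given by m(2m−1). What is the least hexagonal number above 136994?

137026

Solve n(2n−1) > 136994 for integer n.
The largest n with value ≤ 136994 is 261 (since 135981 ≤ 136994 < 137026), so the first above is n = 262, value 137026.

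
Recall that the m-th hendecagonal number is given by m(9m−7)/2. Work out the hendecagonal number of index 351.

The 351st hendecagonal number is n(9n−7)/2 with n = 351.
351·(9·351 − 7)/2 = 351·3152/2 = 351·1576 = 553176.

553176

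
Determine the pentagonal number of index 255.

97410

The 255th pentagonal number is n(3n−1)/2 with n = 255.
255·(3·255 − 1)/2 = 255·764/2 = 255·382 = 97410.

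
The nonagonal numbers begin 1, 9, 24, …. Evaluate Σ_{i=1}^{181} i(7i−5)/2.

6934291

Σ i(7i−5)/2 = (7Σi² − 5Σi) / 2 over i = 1..181.
Σi = 16471 and Σi² = 1992991.
(7·1992991 − 5·16471) / 2 = 13868582/2 = 6934291.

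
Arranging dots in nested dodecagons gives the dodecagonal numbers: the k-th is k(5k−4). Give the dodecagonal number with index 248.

306528

248·(5·248 − 4) = 248·1236 = 306528.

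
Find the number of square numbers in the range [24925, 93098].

The n-th square number is n².
Smallest index with value ≥ 24925: n = 158 (giving 24964).
Largest index with value ≤ 93098: n = 305 (giving 93025).
Indices 158 through 305: 148 terms.

148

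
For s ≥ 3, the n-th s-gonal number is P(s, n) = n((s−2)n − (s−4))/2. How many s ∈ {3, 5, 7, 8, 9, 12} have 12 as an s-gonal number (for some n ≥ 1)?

s = 3: P(3, 4) = 10 and P(3, 5) = 15; 12 is not s-gonal.
s = 5: P(5, 3) = 12. ✓
s = 7: P(7, 2) = 7 and P(7, 3) = 18; 12 is not s-gonal.
s = 8: P(8, 2) = 8 and P(8, 3) = 21; 12 is not s-gonal.
s = 9: P(9, 2) = 9 and P(9, 3) = 24; 12 is not s-gonal.
s = 12: P(12, 2) = 12. ✓
Hits: s ∈ {5, 12} → 2.

2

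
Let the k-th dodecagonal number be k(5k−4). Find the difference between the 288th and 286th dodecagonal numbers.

288·(5·288 − 4) = 413568 and 286·(5·286 − 4) = 407836.
Difference: 413568 − 407836 = 5732.

5732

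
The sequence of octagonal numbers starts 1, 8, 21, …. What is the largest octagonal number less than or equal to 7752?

Solve n(3n−2) ≤ 7752 for integer n.
n = 51 gives 7701 ≤ 7752, while n = 52 gives 8008 > 7752; so the answer is 7701.

7701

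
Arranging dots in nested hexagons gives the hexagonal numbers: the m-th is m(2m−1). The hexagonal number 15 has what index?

Set n(2n−1) = 15, giving 2n² − n − 15 = 0.
The discriminant is 1 + 8·15 = 121, and √121 = 11.
So n = (1 + 11) / 4 = 12/4 = 3.
Check: 3·(2·3 − 1) = 15. ✓

3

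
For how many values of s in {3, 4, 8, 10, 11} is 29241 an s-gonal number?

2

s = 3: P(3, 241) = 29161 and P(3, 242) = 29403; 29241 is not s-gonal.
s = 4: P(4, 171) = 29241. ✓
s = 8: P(8, 99) = 29205 and P(8, 100) = 29800; 29241 is not s-gonal.
s = 10: P(10, 85) = 28645 and P(10, 86) = 29326; 29241 is not s-gonal.
s = 11: P(11, 81) = 29241. ✓
Hits: s ∈ {4, 11} → 2.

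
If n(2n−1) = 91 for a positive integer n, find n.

Set n(2n−1) = 91, giving 2n² − n − 91 = 0.
The discriminant is 1 + 8·91 = 729, and √729 = 27.
So n = (1 + 27) / 4 = 28/4 = 7.
Check: 7·(2·7 − 1) = 91. ✓

7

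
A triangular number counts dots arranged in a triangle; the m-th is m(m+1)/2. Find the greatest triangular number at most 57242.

Solve n(n+1)/2 ≤ 57242 for integer n.
n = 337 gives 56953 ≤ 57242, while n = 338 gives 57291 > 57242; so the answer is 56953.

56953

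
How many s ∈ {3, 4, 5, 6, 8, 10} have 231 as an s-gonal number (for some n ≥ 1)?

s = 3: P(3, 21) = 231. ✓
s = 4: P(4, 15) = 225 and P(4, 16) = 256; 231 is not s-gonal.
s = 5: P(5, 12) = 210 and P(5, 13) = 247; 231 is not s-gonal.
s = 6: P(6, 11) = 231. ✓
s = 8: P(8, 9) = 225 and P(8, 10) = 280; 231 is not s-gonal.
s = 10: P(10, 7) = 175 and P(10, 8) = 232; 231 is not s-gonal.
Hits: s ∈ {3, 6} → 2.

2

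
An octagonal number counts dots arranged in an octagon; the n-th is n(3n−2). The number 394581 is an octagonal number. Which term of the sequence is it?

363

Set n(3n−2) = 394581, giving 3n² − 2n − 394581 = 0.
The discriminant is 4 + 12·394581 = 4734976, and √4734976 = 2176.
So n = (2 + 2176) / 6 = 2178/6 = 363.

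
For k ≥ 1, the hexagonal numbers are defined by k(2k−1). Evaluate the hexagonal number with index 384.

384·(2·384 − 1) = 384·767 = 294528.

294528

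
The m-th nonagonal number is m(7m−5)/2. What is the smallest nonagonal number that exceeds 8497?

Solve n(7n−5)/2 > 8497 for integer n.
The largest n with value ≤ 8497 is 49 (since 8281 ≤ 8497 < 8625), so the first above is n = 50, value 8625.

8625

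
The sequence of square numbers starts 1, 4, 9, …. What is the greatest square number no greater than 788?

Solve n² ≤ 788 for integer n.
n = 28 gives 784 ≤ 788, while n = 29 gives 841 > 788; so the answer is 784.

784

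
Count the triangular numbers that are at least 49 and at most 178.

9

The n-th triangular number is n(n+1)/2.
Smallest index with value ≥ 49: n = 10 (giving 55).
Largest index with value ≤ 178: n = 18 (giving 171).
Indices 10 through 18: 9 terms.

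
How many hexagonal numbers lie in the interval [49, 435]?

The n-th hexagonal number is n(2n−1).
Smallest index with value ≥ 49: n = 6 (giving 66).
Largest index with value ≤ 435: n = 15 (giving 435).
Indices 6 through 15: 10 terms.

10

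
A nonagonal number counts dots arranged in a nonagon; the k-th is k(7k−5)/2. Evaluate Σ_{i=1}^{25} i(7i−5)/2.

Σ i(7i−5)/2 = (7Σi² − 5Σi) / 2 over i = 1..25.
Σi = 325 and Σi² = 5525.
(7·5525 − 5·325) / 2 = 37050/2 = 18525.

18525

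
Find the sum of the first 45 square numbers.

Σ_{i=1}^{45} i² = 45·46·91/6 = 31395.

31395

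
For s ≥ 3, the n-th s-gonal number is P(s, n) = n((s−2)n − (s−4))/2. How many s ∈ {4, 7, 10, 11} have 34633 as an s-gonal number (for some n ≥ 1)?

s = 4: P(4, 186) = 34596 and P(4, 187) = 34969; 34633 is not s-gonal.
s = 7: P(7, 118) = 34633. ✓
s = 10: P(10, 93) = 34317 and P(10, 94) = 35062; 34633 is not s-gonal.
s = 11: P(11, 88) = 34540 and P(11, 89) = 35333; 34633 is not s-gonal.
Hits: s ∈ {7} → 1.

1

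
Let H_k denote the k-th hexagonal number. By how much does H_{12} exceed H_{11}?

45

Consecutive hexagonal numbers differ by 4n − 3: here 4·12 − 3 = 45.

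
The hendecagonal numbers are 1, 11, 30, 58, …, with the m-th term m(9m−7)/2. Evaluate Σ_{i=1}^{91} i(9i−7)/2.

Σ i(9i−7)/2 = (9Σi² − 7Σi) / 2 over i = 1..91.
Σi = 4186 and Σi² = 255346.
(9·255346 − 7·4186) / 2 = 2268812/2 = 1134406.

1134406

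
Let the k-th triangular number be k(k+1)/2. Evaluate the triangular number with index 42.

903

The 42nd triangular number is n(n+1)/2 with n = 42.
42·43/2 = 1806/2 = 903.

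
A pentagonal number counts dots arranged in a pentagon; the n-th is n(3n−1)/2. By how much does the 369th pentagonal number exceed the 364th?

369·(3·369 − 1)/2 = 204057 and 364·(3·364 − 1)/2 = 198562.
Difference: 204057 − 198562 = 5495.

5495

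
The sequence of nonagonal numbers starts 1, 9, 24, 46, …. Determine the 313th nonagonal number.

The 313th nonagonal number is n(7n−5)/2 with n = 313.
313·(7·313 − 5)/2 = 313·2186/2 = 313·1093 = 342109.

342109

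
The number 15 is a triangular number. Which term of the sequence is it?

5

Set n(n+1)/2 = 15, giving n² + n − 30 = 0.
The discriminant is 1 + 8·15 = 121, and √121 = 11.
So n = (-1 + 11) / 2 = 10/2 = 5.
Check: 5·6/2 = 15. ✓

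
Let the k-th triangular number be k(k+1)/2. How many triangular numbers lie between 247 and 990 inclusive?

23

The n-th triangular number is n(n+1)/2.
Smallest index with value ≥ 247: n = 22 (giving 253).
Largest index with value ≤ 990: n = 44 (giving 990).
Indices 22 through 44: 23 terms.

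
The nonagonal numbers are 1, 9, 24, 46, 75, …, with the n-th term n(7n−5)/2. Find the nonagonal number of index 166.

The 166th nonagonal number is n(7n−5)/2 with n = 166.
166·(7·166 − 5)/2 = 166·1157/2 = 96031.

96031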